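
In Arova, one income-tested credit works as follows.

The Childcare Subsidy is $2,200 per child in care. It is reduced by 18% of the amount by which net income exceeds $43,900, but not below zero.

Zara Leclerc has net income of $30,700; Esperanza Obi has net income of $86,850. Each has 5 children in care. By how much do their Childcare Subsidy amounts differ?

Zara ($30,700): Childcare Subsidy: base = 5 × $2,200 = $11,000. $30,700 is at or below the $43,900 threshold, so the full $11,000 applies.
Esperanza ($86,850): Childcare Subsidy: base = 5 × $2,200 = $11,000. 18% of the $42,950 excess over $43,900 is $7,731; credit = $11,000 − $7,731 = $3,269.
Difference: |$11,000 − $3,269| = $7,731.

$7,731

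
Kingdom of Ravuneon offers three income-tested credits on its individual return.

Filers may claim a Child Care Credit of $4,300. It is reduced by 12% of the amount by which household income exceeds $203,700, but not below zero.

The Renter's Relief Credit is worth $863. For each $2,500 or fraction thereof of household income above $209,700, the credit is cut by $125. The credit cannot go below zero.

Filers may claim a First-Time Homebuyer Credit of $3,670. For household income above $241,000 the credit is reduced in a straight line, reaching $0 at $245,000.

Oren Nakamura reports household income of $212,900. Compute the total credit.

$7,479

Child Care Credit: 12% of the $9,200 excess over $203,700 is $1,104; credit = $4,300 − $1,104 = $3,196.
Renter's Relief Credit: income exceeds $209,700 by $3,200, which is 2 full-or-partial $2,500 increments; reduction = 2 × $125 = $250, leaving $613.
First-Time Homebuyer Credit: $212,900 is at or below the $241,000 threshold, so the full $3,670 applies.
Total: $3,196 + $613 + $3,670 = $7,479.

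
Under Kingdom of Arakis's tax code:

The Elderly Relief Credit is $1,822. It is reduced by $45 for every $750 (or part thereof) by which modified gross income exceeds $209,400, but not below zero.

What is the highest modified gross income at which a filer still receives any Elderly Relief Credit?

$239,400

After 40 increments the reduction is 40 × $45 = $1,800, leaving $22; one more increment wipes it out. Increment 40 ends at excess 40 × $750 = $30,000, so the highest qualifying income is $209,400 + $30,000 = $239,400.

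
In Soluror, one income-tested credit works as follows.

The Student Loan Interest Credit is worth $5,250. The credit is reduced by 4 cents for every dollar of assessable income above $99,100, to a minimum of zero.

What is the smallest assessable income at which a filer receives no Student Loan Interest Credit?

The credit falls by 4% of each dollar above $99,100, so it reaches zero when the excess is $5,250 / 4% = $131,250: income = $99,100 + $131,250 = $230,350.

$230,350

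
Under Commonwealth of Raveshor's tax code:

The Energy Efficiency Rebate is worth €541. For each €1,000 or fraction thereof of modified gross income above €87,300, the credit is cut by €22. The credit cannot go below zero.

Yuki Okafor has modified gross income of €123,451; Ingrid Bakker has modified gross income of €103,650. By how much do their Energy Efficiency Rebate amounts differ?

Yuki (€123,451): Energy Efficiency Rebate: income exceeds €87,300 by €36,151 → 37 increments × €22 = €814 ≥ base, so the credit is €0.
Ingrid (€103,650): Energy Efficiency Rebate: income exceeds €87,300 by €16,350, which is 17 full-or-partial €1,000 increments; reduction = 17 × €22 = €374, leaving €167.
Difference: |€0 − €167| = €167.

€167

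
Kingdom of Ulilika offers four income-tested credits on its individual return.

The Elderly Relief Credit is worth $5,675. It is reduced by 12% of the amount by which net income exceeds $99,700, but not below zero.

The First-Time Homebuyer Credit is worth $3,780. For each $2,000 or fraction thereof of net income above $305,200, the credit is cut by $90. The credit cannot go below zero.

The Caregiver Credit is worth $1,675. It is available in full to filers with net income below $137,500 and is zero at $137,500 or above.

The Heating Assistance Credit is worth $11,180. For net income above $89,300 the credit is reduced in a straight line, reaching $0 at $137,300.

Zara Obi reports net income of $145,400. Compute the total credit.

$3,971

Elderly Relief Credit: 12% of the $45,700 excess over $99,700 is $5,484; credit = $5,675 − $5,484 = $191.
First-Time Homebuyer Credit: $145,400 is at or below the $305,200 threshold, so the full $3,780 applies.
Caregiver Credit: $145,400 meets or exceeds the $137,500 cutoff, so the credit is $0.
Heating Assistance Credit: $145,400 is at or above $137,300, so the credit is $0.
Total: $191 + $3,780 + $0 + $0 = $3,971.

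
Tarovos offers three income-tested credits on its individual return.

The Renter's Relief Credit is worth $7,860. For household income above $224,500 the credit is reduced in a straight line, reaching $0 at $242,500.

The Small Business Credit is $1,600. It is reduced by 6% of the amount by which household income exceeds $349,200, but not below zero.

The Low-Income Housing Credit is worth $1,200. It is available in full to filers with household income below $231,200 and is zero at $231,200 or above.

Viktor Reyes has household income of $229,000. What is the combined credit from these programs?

Renter's Relief Credit: $229,000 is $4,500 into a $18,000 phase-out range, leaving 13,500/18,000 of the credit: $7,860 × 13,500/18,000 = $5,895.
Small Business Credit: $229,000 is at or below the $349,200 threshold, so the full $1,600 applies.
Low-Income Housing Credit: $229,000 is below the $231,200 cutoff, so the full $1,200 applies.
Total: $5,895 + $1,600 + $1,200 = $8,695.

$8,695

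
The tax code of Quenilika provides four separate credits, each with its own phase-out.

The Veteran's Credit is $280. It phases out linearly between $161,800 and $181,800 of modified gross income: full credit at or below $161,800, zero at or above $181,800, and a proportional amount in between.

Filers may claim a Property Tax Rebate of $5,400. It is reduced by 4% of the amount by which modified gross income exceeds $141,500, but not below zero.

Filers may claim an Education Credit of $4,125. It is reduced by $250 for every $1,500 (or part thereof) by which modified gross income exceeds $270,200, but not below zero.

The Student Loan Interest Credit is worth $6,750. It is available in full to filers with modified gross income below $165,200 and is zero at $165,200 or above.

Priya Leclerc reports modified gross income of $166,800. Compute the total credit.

Veteran's Credit: $166,800 is $5,000 into a $20,000 phase-out range, leaving 15,000/20,000 of the credit: $280 × 15,000/20,000 = $210.
Property Tax Rebate: 4% of the $25,300 excess over $141,500 is $1,012; credit = $5,400 − $1,012 = $4,388.
Education Credit: $166,800 is at or below the $270,200 threshold, so the full $4,125 applies.
Student Loan Interest Credit: $166,800 meets or exceeds the $165,200 cutoff, so the credit is $0.
Total: $210 + $4,388 + $4,125 + $0 = $8,723.

$8,723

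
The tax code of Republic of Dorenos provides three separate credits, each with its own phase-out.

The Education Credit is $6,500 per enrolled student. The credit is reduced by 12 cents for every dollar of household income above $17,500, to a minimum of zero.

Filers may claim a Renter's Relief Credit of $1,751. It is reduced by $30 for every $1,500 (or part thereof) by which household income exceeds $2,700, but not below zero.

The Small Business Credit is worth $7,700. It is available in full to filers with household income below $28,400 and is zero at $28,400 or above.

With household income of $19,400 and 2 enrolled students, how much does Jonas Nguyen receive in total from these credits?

$21,863

Education Credit: base = 2 × $6,500 = $13,000. 12% of the $1,900 excess over $17,500 is $228; credit = $13,000 − $228 = $12,772.
Renter's Relief Credit: income exceeds $2,700 by $16,700, which is 12 full-or-partial $1,500 increments; reduction = 12 × $30 = $360, leaving $1,391.
Small Business Credit: $19,400 is below the $28,400 cutoff, so the full $7,700 applies.
Total: $12,772 + $1,391 + $7,700 = $21,863.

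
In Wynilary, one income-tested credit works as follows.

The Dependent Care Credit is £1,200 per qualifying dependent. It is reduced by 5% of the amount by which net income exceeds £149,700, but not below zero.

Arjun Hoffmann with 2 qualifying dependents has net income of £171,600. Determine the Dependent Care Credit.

£1,305

Dependent Care Credit: base = 2 × £1,200 = £2,400. 5% of the £21,900 excess over £149,700 is £1,095; credit = £2,400 − £1,095 = £1,305.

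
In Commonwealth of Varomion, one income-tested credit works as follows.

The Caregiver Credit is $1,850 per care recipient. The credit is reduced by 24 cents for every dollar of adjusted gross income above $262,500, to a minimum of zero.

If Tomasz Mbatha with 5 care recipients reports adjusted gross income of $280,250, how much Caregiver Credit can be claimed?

$4,990

Caregiver Credit: base = 5 × $1,850 = $9,250. 24% of the $17,750 excess over $262,500 is $4,260; credit = $9,250 − $4,260 = $4,990.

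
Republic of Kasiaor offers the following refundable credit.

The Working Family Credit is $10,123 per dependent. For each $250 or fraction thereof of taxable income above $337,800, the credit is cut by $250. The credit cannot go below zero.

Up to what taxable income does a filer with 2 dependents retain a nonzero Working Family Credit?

Full credit = 2 × $10,123 = $20,246.
After 80 increments the reduction is 80 × $250 = $20,000, leaving $246; one more increment wipes it out. Increment 80 ends at excess 80 × $250 = $20,000, so the highest qualifying income is $337,800 + $20,000 = $357,800.

$357,800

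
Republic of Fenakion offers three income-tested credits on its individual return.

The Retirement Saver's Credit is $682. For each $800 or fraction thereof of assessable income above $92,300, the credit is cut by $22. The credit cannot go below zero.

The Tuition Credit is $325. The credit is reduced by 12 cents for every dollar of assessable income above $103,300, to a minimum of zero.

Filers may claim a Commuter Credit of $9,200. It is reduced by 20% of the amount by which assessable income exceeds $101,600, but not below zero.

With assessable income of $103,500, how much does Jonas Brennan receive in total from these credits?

Retirement Saver's Credit: income exceeds $92,300 by $11,200, which is 14 full-or-partial $800 increments; reduction = 14 × $22 = $308, leaving $374.
Tuition Credit: 12% of the $200 excess over $103,300 is $24; credit = $325 − $24 = $301.
Commuter Credit: 20% of the $1,900 excess over $101,600 is $380; credit = $9,200 − $380 = $8,820.
Total: $374 + $301 + $8,820 = $9,495.

$9,495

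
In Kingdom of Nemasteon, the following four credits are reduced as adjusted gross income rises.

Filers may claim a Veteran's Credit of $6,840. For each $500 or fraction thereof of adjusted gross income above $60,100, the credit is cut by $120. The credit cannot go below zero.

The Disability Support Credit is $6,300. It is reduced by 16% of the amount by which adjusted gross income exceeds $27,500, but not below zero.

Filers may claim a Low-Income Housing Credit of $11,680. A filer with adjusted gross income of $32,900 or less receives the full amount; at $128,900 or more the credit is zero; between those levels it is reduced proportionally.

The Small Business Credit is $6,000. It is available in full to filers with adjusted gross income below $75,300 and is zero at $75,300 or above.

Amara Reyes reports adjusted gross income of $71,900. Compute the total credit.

$16,895

Veteran's Credit: income exceeds $60,100 by $11,800, which is 24 full-or-partial $500 increments; reduction = 24 × $120 = $2,880, leaving $3,960.
Disability Support Credit: 16% of the $44,400 excess over $27,500 is $7,104 ≥ base, so the credit is $0.
Low-Income Housing Credit: $71,900 is $39,000 into a $96,000 phase-out range, leaving 57,000/96,000 of the credit: $11,680 × 57,000/96,000 = $6,935.
Small Business Credit: $71,900 is below the $75,300 cutoff, so the full $6,000 applies.
Total: $3,960 + $0 + $6,935 + $6,000 = $16,895.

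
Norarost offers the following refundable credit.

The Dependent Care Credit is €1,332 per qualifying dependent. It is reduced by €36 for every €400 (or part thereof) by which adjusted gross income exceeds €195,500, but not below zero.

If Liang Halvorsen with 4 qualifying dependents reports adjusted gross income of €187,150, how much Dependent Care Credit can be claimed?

Dependent Care Credit: base = 4 × €1,332 = €5,328. €187,150 is at or below the €195,500 threshold, so the full €5,328 applies.

€5,328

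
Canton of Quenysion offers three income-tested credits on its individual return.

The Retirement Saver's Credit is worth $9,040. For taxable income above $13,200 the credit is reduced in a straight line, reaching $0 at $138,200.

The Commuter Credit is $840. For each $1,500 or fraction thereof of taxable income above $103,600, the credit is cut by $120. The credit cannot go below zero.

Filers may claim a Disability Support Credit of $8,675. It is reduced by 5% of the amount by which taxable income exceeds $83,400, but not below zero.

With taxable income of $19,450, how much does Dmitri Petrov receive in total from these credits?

$18,103

Retirement Saver's Credit: $19,450 is $6,250 into a $125,000 phase-out range, leaving 118,750/125,000 of the credit: $9,040 × 118,750/125,000 = $8,588.
Commuter Credit: $19,450 is at or below the $103,600 threshold, so the full $840 applies.
Disability Support Credit: $19,450 is at or below the $83,400 threshold, so the full $8,675 applies.
Total: $8,588 + $840 + $8,675 = $18,103.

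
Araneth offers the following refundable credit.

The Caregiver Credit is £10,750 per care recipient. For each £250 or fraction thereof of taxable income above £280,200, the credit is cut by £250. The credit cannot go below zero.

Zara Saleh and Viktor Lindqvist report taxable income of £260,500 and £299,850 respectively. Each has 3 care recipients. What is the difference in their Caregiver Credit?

Zara (£260,500): Caregiver Credit: base = 3 × £10,750 = £32,250. £260,500 is at or below the £280,200 threshold, so the full £32,250 applies.
Viktor (£299,850): Caregiver Credit: base = 3 × £10,750 = £32,250. income exceeds £280,200 by £19,650, which is 79 full-or-partial £250 increments; reduction = 79 × £250 = £19,750, leaving £12,500.
Difference: |£32,250 − £12,500| = £19,750.

£19,750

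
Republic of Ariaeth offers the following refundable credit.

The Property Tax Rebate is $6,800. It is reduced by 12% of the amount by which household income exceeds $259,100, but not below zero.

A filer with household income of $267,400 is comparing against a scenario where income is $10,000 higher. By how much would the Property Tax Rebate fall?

$1,200

At $267,400 — 12% of the $8,300 excess over $259,100 is $996; credit = $6,800 − $996 = $5,804.
At $277,400 — 12% of the $18,300 excess over $259,100 is $2,196; credit = $6,800 − $2,196 = $4,604.
Lost: $5,804 − $4,604 = $1,200.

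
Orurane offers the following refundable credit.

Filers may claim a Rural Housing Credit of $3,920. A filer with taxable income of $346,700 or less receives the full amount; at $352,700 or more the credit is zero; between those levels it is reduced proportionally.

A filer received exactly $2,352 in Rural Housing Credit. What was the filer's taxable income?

$349,100

$2,352 is 2,352/3,920 of the full $3,920, so 1,568/3,920 of the $6,000 range has been used: income = $346,700 + $6,000 × 1,568/3,920 = $349,100.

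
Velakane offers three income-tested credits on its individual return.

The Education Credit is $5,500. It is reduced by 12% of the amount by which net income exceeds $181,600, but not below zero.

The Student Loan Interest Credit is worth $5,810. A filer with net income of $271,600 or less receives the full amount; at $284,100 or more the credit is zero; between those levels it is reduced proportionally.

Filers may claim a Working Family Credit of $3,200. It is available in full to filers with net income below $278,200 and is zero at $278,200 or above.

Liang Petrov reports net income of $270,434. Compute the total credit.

$9,010

Education Credit: 12% of the $88,834 excess over $181,600 is $10,660.08 ≥ base, so the credit is $0.
Student Loan Interest Credit: $270,434 is at or below the $271,600 threshold, so the full $5,810 applies.
Working Family Credit: $270,434 is below the $278,200 cutoff, so the full $3,200 applies.
Total: $0 + $5,810 + $3,200 = $9,010.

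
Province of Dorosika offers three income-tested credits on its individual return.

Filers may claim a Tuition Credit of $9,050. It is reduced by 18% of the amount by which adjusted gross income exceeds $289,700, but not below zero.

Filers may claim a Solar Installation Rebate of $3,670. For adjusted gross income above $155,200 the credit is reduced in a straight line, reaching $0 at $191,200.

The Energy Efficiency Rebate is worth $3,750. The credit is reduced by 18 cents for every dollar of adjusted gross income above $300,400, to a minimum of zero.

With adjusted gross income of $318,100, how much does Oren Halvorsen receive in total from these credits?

Tuition Credit: 18% of the $28,400 excess over $289,700 is $5,112; credit = $9,050 − $5,112 = $3,938.
Solar Installation Rebate: $318,100 is at or above $191,200, so the credit is $0.
Energy Efficiency Rebate: 18% of the $17,700 excess over $300,400 is $3,186; credit = $3,750 − $3,186 = $564.
Total: $3,938 + $0 + $564 = $4,502.

$4,502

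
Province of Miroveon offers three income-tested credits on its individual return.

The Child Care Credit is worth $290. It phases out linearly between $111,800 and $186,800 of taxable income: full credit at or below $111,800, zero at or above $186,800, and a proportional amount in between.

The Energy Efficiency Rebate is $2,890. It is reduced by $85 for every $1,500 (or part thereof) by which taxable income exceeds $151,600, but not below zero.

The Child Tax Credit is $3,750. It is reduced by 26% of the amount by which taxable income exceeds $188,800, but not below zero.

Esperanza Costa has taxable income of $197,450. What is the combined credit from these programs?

$1,756

Child Care Credit: $197,450 is at or above $186,800, so the credit is $0.
Energy Efficiency Rebate: income exceeds $151,600 by $45,850, which is 31 full-or-partial $1,500 increments; reduction = 31 × $85 = $2,635, leaving $255.
Child Tax Credit: 26% of the $8,650 excess over $188,800 is $2,249; credit = $3,750 − $2,249 = $1,501.
Total: $0 + $255 + $1,501 = $1,756.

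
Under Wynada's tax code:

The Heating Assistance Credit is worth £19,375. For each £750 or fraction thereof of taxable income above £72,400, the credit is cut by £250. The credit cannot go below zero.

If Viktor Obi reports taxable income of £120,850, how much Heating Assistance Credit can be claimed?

£3,125

Heating Assistance Credit: income exceeds £72,400 by £48,450, which is 65 full-or-partial £750 increments; reduction = 65 × £250 = £16,250, leaving £3,125.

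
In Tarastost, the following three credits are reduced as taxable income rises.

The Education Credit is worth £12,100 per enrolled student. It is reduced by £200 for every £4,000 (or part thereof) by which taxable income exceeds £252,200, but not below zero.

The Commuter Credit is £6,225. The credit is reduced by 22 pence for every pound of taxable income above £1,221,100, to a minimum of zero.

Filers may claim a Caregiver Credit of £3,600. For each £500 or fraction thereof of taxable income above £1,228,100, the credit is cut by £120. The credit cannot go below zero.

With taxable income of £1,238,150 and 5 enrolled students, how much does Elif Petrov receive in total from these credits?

Education Credit: base = 5 × £12,100 = £60,500. income exceeds £252,200 by £985,950, which is 247 full-or-partial £4,000 increments; reduction = 247 × £200 = £49,400, leaving £11,100.
Commuter Credit: 22% of the £17,050 excess over £1,221,100 is £3,751; credit = £6,225 − £3,751 = £2,474.
Caregiver Credit: income exceeds £1,228,100 by £10,050, which is 21 full-or-partial £500 increments; reduction = 21 × £120 = £2,520, leaving £1,080.
Total: £11,100 + £2,474 + £1,080 = £14,654.

£14,654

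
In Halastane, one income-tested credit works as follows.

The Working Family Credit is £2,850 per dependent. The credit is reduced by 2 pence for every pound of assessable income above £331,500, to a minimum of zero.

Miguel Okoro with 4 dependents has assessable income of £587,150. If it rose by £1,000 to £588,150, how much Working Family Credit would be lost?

At £587,150 — base = 4 × £2,850 = £11,400. 2% of the £255,650 excess over £331,500 is £5,113; credit = £11,400 − £5,113 = £6,287.
At £588,150 — base = 4 × £2,850 = £11,400. 2% of the £256,650 excess over £331,500 is £5,133; credit = £11,400 − £5,133 = £6,267.
Lost: £6,287 − £6,267 = £20.

£20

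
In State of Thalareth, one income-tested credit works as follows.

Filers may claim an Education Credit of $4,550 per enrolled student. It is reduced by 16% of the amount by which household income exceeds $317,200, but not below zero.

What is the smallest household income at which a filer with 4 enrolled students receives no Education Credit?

Full credit = 4 × $4,550 = $18,200.
The credit falls by 16% of each dollar above $317,200, so it reaches zero when the excess is $18,200 / 16% = $113,750: income = $317,200 + $113,750 = $430,950.

$430,950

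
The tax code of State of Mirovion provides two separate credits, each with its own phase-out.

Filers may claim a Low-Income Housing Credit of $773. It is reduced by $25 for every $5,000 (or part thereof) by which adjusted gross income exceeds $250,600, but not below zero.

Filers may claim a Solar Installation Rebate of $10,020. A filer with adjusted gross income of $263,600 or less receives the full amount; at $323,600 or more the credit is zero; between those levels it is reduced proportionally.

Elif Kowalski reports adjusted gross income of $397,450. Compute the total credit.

$23

Low-Income Housing Credit: income exceeds $250,600 by $146,850, which is 30 full-or-partial $5,000 increments; reduction = 30 × $25 = $750, leaving $23.
Solar Installation Rebate: $397,450 is at or above $323,600, so the credit is $0.
Total: $23 + $0 = $23.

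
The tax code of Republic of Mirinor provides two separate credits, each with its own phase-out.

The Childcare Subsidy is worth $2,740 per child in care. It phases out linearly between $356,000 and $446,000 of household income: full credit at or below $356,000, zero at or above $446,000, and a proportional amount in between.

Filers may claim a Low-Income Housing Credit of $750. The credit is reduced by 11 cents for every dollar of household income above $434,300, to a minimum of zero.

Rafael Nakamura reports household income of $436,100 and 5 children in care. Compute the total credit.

$2,059

Childcare Subsidy: base = 5 × $2,740 = $13,700. $436,100 is $80,100 into a $90,000 phase-out range, leaving 9,900/90,000 of the credit: $13,700 × 9,900/90,000 = $1,507.
Low-Income Housing Credit: 11% of the $1,800 excess over $434,300 is $198; credit = $750 − $198 = $552.
Total: $1,507 + $552 = $2,059.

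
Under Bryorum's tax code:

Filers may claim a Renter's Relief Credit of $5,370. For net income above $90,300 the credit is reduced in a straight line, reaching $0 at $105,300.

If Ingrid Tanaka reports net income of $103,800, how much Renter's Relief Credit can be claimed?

$537

Renter's Relief Credit: $103,800 is $13,500 into a $15,000 phase-out range, leaving 1,500/15,000 of the credit: $5,370 × 1,500/15,000 = $537.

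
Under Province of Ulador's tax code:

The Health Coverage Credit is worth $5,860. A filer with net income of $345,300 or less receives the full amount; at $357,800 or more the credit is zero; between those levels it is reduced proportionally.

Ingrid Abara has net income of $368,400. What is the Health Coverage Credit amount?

Health Coverage Credit: $368,400 is at or above $357,800, so the credit is $0.

$0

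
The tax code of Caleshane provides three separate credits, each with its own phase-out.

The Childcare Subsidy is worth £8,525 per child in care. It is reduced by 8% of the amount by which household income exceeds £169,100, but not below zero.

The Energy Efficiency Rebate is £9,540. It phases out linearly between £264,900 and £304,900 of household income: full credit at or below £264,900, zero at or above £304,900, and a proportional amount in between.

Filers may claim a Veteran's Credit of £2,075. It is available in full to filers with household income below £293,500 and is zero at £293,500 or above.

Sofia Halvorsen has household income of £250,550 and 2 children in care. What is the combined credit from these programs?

£22,149

Childcare Subsidy: base = 2 × £8,525 = £17,050. 8% of the £81,450 excess over £169,100 is £6,516; credit = £17,050 − £6,516 = £10,534.
Energy Efficiency Rebate: £250,550 is at or below the £264,900 threshold, so the full £9,540 applies.
Veteran's Credit: £250,550 is below the £293,500 cutoff, so the full £2,075 applies.
Total: £10,534 + £9,540 + £2,075 = £22,149.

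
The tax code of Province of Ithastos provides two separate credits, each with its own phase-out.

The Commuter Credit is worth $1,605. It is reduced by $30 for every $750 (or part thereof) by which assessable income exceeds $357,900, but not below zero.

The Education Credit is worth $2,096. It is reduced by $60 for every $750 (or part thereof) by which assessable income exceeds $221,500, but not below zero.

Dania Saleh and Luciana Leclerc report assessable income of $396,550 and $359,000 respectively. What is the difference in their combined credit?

Dania ($396,550): Commuter Credit: income exceeds $357,900 by $38,650, which is 52 full-or-partial $750 increments; reduction = 52 × $30 = $1,560, leaving $45. Education Credit: income exceeds $221,500 by $175,050 → 234 increments × $60 = $14,040 ≥ base, so the credit is $0. total $45 + $0 = $45
Luciana ($359,000): Commuter Credit: income exceeds $357,900 by $1,100, which is 2 full-or-partial $750 increments; reduction = 2 × $30 = $60, leaving $1,545. Education Credit: income exceeds $221,500 by $137,500 → 184 increments × $60 = $11,040 ≥ base, so the credit is $0. total $1,545 + $0 = $1,545
Difference: |$45 − $1,545| = $1,500.

$1,500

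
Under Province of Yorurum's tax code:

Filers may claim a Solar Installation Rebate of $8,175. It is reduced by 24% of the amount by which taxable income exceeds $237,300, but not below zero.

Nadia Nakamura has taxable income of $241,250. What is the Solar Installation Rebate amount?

Solar Installation Rebate: 24% of the $3,950 excess over $237,300 is $948; credit = $8,175 − $948 = $7,227.

$7,227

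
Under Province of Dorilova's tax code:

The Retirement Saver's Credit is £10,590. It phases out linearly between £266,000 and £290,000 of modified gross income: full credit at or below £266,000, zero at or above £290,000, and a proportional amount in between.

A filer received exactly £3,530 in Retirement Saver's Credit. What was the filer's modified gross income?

£3,530 is 3,530/10,590 of the full £10,590, so 7,060/10,590 of the £24,000 range has been used: income = £266,000 + £24,000 × 7,060/10,590 = £282,000.

£282,000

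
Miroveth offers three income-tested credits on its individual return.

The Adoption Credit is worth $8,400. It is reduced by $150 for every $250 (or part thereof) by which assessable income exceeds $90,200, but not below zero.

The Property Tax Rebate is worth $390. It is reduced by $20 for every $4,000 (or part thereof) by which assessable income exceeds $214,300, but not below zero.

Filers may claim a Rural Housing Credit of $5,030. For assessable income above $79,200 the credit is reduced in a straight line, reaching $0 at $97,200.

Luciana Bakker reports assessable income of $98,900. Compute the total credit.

Adoption Credit: income exceeds $90,200 by $8,700, which is 35 full-or-partial $250 increments; reduction = 35 × $150 = $5,250, leaving $3,150.
Property Tax Rebate: $98,900 is at or below the $214,300 threshold, so the full $390 applies.
Rural Housing Credit: $98,900 is at or above $97,200, so the credit is $0.
Total: $3,150 + $390 + $0 = $3,540.

$3,540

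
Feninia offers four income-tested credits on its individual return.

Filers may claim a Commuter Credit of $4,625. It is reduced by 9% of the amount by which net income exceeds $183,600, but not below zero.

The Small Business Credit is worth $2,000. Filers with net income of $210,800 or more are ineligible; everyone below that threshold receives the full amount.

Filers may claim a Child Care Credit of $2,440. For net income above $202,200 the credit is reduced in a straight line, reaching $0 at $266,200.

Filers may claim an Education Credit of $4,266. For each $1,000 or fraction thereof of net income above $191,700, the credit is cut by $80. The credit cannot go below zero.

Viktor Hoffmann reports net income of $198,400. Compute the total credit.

$11,439

Commuter Credit: 9% of the $14,800 excess over $183,600 is $1,332; credit = $4,625 − $1,332 = $3,293.
Small Business Credit: $198,400 is below the $210,800 cutoff, so the full $2,000 applies.
Child Care Credit: $198,400 is at or below the $202,200 threshold, so the full $2,440 applies.
Education Credit: income exceeds $191,700 by $6,700, which is 7 full-or-partial $1,000 increments; reduction = 7 × $80 = $560, leaving $3,706.
Total: $3,293 + $2,000 + $2,440 + $3,706 = $11,439.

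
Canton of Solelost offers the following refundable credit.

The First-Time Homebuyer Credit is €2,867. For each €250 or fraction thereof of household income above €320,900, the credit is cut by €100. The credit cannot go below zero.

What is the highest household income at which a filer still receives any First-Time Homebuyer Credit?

€327,900

After 28 increments the reduction is 28 × €100 = €2,800, leaving €67; one more increment wipes it out. Increment 28 ends at excess 28 × €250 = €7,000, so the highest qualifying income is €320,900 + €7,000 = €327,900.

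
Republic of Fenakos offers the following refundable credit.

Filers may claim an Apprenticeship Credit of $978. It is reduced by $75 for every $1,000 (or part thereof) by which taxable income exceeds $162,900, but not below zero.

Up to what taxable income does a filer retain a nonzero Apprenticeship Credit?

After 13 increments the reduction is 13 × $75 = $975, leaving $3; one more increment wipes it out. Increment 13 ends at excess 13 × $1,000 = $13,000, so the highest qualifying income is $162,900 + $13,000 = $175,900.

$175,900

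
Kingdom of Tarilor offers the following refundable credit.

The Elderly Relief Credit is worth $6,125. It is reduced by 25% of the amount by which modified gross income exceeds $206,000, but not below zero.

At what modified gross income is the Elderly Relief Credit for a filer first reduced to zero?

$230,500

The credit falls by 25% of each dollar above $206,000, so it reaches zero when the excess is $6,125 / 25% = $24,500: income = $206,000 + $24,500 = $230,500.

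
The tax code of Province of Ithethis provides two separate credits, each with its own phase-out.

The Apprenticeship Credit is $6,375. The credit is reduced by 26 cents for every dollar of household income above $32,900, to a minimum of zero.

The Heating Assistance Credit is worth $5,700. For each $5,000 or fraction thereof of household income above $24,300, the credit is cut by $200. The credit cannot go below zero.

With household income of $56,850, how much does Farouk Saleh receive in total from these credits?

Apprenticeship Credit: 26% of the $23,950 excess over $32,900 is $6,227; credit = $6,375 − $6,227 = $148.
Heating Assistance Credit: income exceeds $24,300 by $32,550, which is 7 full-or-partial $5,000 increments; reduction = 7 × $200 = $1,400, leaving $4,300.
Total: $148 + $4,300 = $4,448.

$4,448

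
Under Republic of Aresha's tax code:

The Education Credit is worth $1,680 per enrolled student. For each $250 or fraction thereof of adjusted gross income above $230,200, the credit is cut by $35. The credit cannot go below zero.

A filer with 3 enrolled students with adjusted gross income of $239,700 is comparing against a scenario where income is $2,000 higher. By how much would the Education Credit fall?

At $239,700 — base = 3 × $1,680 = $5,040. income exceeds $230,200 by $9,500, which is 38 full-or-partial $250 increments; reduction = 38 × $35 = $1,330, leaving $3,710.
At $241,700 — base = 3 × $1,680 = $5,040. income exceeds $230,200 by $11,500, which is 46 full-or-partial $250 increments; reduction = 46 × $35 = $1,610, leaving $3,430.
Lost: $3,710 − $3,430 = $280.

$280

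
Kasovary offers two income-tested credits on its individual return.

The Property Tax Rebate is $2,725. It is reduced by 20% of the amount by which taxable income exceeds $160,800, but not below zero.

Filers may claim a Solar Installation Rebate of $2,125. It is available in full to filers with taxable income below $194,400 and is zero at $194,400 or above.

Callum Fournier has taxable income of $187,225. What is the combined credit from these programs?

$2,125

Property Tax Rebate: 20% of the $26,425 excess over $160,800 is $5,285 ≥ base, so the credit is $0.
Solar Installation Rebate: $187,225 is below the $194,400 cutoff, so the full $2,125 applies.
Total: $0 + $2,125 = $2,125.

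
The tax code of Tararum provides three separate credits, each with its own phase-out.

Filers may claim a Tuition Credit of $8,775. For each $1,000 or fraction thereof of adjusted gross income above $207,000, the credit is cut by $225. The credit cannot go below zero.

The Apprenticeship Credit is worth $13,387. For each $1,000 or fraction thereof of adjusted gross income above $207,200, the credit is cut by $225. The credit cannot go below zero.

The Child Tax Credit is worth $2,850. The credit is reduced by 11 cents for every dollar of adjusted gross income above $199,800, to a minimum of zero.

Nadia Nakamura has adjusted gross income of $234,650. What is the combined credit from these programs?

Tuition Credit: income exceeds $207,000 by $27,650, which is 28 full-or-partial $1,000 increments; reduction = 28 × $225 = $6,300, leaving $2,475.
Apprenticeship Credit: income exceeds $207,200 by $27,450, which is 28 full-or-partial $1,000 increments; reduction = 28 × $225 = $6,300, leaving $7,087.
Child Tax Credit: 11% of the $34,850 excess over $199,800 is $3,833.50 ≥ base, so the credit is $0.
Total: $2,475 + $7,087 + $0 = $9,562.

$9,562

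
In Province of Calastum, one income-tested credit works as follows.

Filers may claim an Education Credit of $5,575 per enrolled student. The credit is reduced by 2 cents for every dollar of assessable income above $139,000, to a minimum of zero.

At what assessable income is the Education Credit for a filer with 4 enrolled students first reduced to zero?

$1,254,000

Full credit = 4 × $5,575 = $22,300.
The credit falls by 2% of each dollar above $139,000, so it reaches zero when the excess is $22,300 / 2% = $1,115,000: income = $139,000 + $1,115,000 = $1,254,000.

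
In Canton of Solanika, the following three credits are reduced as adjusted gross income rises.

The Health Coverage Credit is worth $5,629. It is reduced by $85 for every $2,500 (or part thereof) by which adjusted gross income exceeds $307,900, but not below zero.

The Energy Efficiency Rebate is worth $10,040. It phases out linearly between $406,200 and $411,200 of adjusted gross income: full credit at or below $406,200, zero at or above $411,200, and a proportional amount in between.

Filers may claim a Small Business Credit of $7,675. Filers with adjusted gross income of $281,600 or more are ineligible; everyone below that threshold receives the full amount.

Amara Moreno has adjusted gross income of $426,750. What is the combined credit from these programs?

$1,549

Health Coverage Credit: income exceeds $307,900 by $118,850, which is 48 full-or-partial $2,500 increments; reduction = 48 × $85 = $4,080, leaving $1,549.
Energy Efficiency Rebate: $426,750 is at or above $411,200, so the credit is $0.
Small Business Credit: $426,750 meets or exceeds the $281,600 cutoff, so the credit is $0.
Total: $1,549 + $0 + $0 = $1,549.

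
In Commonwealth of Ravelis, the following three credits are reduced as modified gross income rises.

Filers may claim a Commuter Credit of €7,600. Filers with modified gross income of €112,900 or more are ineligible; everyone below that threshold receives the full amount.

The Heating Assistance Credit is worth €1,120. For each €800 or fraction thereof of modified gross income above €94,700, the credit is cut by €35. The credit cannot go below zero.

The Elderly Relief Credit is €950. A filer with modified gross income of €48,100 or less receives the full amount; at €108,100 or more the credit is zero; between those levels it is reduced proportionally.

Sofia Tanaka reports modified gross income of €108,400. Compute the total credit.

€8,090

Commuter Credit: €108,400 is below the €112,900 cutoff, so the full €7,600 applies.
Heating Assistance Credit: income exceeds €94,700 by €13,700, which is 18 full-or-partial €800 increments; reduction = 18 × €35 = €630, leaving €490.
Elderly Relief Credit: €108,400 is at or above €108,100, so the credit is €0.
Total: €7,600 + €490 + €0 = €8,090.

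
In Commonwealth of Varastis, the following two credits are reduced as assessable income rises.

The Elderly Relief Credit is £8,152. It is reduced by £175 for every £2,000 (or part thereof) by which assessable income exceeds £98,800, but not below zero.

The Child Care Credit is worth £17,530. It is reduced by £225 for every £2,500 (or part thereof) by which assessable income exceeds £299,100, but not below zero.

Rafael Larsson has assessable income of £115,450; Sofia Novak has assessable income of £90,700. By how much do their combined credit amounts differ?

Rafael (£115,450): Elderly Relief Credit: income exceeds £98,800 by £16,650, which is 9 full-or-partial £2,000 increments; reduction = 9 × £175 = £1,575, leaving £6,577. Child Care Credit: £115,450 is at or below the £299,100 threshold, so the full £17,530 applies. total £6,577 + £17,530 = £24,107
Sofia (£90,700): Elderly Relief Credit: £90,700 is at or below the £98,800 threshold, so the full £8,152 applies. Child Care Credit: £90,700 is at or below the £299,100 threshold, so the full £17,530 applies. total £8,152 + £17,530 = £25,682
Difference: |£24,107 − £25,682| = £1,575.

£1,575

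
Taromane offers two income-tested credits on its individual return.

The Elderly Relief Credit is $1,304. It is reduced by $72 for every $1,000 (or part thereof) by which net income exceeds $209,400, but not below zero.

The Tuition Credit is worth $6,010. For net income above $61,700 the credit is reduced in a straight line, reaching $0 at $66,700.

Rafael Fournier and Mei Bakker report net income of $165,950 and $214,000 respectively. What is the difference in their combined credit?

$360

Rafael ($165,950): Elderly Relief Credit: $165,950 is at or below the $209,400 threshold, so the full $1,304 applies. Tuition Credit: $165,950 is at or above $66,700, so the credit is $0. total $1,304 + $0 = $1,304
Mei ($214,000): Elderly Relief Credit: income exceeds $209,400 by $4,600, which is 5 full-or-partial $1,000 increments; reduction = 5 × $72 = $360, leaving $944. Tuition Credit: $214,000 is at or above $66,700, so the credit is $0. total $944 + $0 = $944
Difference: |$1,304 − $944| = $360.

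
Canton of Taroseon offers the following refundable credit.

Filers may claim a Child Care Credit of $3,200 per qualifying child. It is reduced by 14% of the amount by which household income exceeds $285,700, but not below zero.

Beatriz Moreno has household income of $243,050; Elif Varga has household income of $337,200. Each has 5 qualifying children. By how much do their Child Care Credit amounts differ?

Beatriz ($243,050): Child Care Credit: base = 5 × $3,200 = $16,000. $243,050 is at or below the $285,700 threshold, so the full $16,000 applies.
Elif ($337,200): Child Care Credit: base = 5 × $3,200 = $16,000. 14% of the $51,500 excess over $285,700 is $7,210; credit = $16,000 − $7,210 = $8,790.
Difference: |$16,000 − $8,790| = $7,210.

$7,210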